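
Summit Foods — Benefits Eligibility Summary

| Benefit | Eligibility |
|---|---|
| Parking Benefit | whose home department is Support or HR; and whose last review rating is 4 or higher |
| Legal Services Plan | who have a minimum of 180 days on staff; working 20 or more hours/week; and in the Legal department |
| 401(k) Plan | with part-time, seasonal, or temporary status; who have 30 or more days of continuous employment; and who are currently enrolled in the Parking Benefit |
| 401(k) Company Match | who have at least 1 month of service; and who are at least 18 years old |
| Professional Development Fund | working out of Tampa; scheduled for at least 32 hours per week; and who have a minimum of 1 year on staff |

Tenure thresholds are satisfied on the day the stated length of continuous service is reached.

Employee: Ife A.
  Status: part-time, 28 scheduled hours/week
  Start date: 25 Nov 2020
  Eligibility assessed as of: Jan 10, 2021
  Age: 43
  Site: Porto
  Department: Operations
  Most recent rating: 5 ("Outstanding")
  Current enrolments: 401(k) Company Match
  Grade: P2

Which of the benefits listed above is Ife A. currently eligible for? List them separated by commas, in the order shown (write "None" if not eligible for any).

Service from 25 Nov 2020 to Jan 10, 2021: 46 days.
Parking Benefit — dept Operations ✗ → not eligible.
Legal Services Plan — service 46 days < 180 days ✗ → not eligible.
401(k) Plan — status part-time ✓; service 46 days ≥ 30 days ✓; not enrolled in Parking Benefit ✗ → not eligible.
401(k) Company Match — service 46 days ≥ 1 month (≈30 days) ✓; age 43 ≥ 18 ✓ → eligible.
Professional Development Fund — site Porto ✗ (not Tampa) → not eligible.

401(k) Company Match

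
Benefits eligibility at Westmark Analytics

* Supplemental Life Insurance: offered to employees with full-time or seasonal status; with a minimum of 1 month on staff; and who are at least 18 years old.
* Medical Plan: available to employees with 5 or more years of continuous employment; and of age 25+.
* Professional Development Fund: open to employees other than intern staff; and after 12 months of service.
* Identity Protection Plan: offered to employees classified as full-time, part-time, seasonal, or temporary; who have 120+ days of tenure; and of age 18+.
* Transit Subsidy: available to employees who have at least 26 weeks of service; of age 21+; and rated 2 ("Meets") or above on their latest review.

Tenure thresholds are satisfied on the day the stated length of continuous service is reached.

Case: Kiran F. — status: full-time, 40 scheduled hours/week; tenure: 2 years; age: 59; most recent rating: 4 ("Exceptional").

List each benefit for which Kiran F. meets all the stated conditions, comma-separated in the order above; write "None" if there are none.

Supplemental Life Insurance — status full-time ✓; service 2 years ≥ 1 month (≈30 days) ✓; age 59 ≥ 18 ✓ → eligible.
Medical Plan — service 2 years < 5 years ✗ → not eligible.
Professional Development Fund — status full-time ✓ (not excluded); service 2 years ≥ 12 months (≈360 days) ✓ → eligible.
Identity Protection Plan — status full-time ✓; service 2 years ≥ 120 days ✓; age 59 ≥ 18 ✓ → eligible.
Transit Subsidy — service 2 years ≥ 26 weeks (≈182 days) ✓; age 59 ≥ 21 ✓; rating 4 ≥ 2 ✓ → eligible.

Supplemental Life Insurance, Professional Development Fund, Identity Protection Plan, Transit Subsidy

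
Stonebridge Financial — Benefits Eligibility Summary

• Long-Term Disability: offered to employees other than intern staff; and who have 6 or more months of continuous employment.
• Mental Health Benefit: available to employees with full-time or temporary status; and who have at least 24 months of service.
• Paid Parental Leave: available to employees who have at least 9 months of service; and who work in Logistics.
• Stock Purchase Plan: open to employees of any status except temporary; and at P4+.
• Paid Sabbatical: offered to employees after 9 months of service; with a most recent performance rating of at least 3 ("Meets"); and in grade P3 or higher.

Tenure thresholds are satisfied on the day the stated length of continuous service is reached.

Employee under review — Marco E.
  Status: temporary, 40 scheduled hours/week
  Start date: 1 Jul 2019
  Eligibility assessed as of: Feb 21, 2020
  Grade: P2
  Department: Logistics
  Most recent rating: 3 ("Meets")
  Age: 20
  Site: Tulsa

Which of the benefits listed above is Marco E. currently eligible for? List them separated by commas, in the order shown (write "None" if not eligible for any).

Service from 1 Jul 2019 to Feb 21, 2020: 235 days.
Long-Term Disability — status temporary ✓ (not excluded); service 235 days ≥ 6 months (≈180 days) ✓ → eligible.
Mental Health Benefit — status temporary ✓; service 235 days < 24 months (≈720 days) ✗ → not eligible.
Paid Parental Leave — service 235 days < 9 months (≈270 days) ✗ → not eligible.
Stock Purchase Plan — status temporary ✗ (excluded) → not eligible.
Paid Sabbatical — service 235 days < 9 months (≈270 days) ✗ → not eligible.

Long-Term Disability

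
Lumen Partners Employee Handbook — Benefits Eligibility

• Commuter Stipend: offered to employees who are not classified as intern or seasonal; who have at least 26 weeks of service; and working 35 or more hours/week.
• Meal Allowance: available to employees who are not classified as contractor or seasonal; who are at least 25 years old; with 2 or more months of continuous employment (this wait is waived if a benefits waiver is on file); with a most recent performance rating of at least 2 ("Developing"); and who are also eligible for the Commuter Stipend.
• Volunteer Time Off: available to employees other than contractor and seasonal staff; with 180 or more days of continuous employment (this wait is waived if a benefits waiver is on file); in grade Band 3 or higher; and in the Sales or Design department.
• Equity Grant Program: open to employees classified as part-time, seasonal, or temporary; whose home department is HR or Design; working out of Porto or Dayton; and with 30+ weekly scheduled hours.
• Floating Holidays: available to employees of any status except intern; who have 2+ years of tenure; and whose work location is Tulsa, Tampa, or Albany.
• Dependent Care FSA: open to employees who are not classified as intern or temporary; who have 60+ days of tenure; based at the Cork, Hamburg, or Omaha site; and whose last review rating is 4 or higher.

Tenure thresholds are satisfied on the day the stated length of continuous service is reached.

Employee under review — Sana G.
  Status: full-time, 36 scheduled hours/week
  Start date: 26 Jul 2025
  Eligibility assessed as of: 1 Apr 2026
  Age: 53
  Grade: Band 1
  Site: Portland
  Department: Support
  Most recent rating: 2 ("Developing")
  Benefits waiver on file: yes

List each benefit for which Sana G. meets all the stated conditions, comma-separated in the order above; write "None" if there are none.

Service from 26 Jul 2025 to 1 Apr 2026: 249 days.
Commuter Stipend — status full-time ✓ (not excluded); service 249 days ≥ 26 weeks (≈182 days) ✓; 36 hrs/wk ≥ 35 ✓ → eligible.
Meal Allowance — status full-time ✓ (not excluded); age 53 ≥ 25 ✓; benefits waiver on file ✓; rating 2 ≥ 2 ✓; eligible for Commuter Stipend ✓ → eligible.
Volunteer Time Off — status full-time ✓ (not excluded); benefits waiver on file ✓; grade Band 1 < Band 3 ✗ → not eligible.
Equity Grant Program — status full-time ✗ (requires part-time, seasonal, or temporary) → not eligible.
Floating Holidays — status full-time ✓ (not excluded); service 249 days < 2 years (≈730 days) ✗ → not eligible.
Dependent Care FSA — status full-time ✓ (not excluded); service 249 days ≥ 60 days ✓; site Portland ✗ (not Cork, Hamburg, or Omaha) → not eligible.

Commuter Stipend, Meal Allowance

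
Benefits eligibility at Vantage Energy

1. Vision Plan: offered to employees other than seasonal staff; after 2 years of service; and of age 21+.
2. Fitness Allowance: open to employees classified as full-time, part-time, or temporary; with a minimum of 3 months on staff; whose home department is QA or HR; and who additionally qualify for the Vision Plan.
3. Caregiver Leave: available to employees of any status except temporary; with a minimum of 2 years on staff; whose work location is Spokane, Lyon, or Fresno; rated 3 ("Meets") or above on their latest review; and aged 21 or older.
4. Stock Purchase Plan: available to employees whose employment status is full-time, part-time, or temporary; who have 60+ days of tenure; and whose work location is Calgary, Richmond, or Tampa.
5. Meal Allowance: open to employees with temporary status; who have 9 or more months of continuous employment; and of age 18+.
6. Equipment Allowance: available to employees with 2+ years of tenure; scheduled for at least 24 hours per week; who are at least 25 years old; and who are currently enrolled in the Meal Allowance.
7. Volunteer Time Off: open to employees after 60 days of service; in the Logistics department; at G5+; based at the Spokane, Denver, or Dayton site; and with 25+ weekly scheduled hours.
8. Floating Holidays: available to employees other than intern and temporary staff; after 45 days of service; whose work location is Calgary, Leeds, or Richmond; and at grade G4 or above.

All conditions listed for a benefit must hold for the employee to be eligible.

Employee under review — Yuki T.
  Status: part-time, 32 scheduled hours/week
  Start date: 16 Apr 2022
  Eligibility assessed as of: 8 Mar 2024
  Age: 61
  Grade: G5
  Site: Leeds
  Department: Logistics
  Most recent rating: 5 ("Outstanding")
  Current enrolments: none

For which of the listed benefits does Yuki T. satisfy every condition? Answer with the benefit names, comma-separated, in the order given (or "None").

Service from 16 Apr 2022 to 8 Mar 2024: 692 days.
Vision Plan — status part-time ✓ (not excluded); service 692 days < 2 years (≈730 days) ✗ → not eligible.
Fitness Allowance — status part-time ✓; service 692 days ≥ 3 months (≈90 days) ✓; dept Logistics ✗ → not eligible.
Caregiver Leave — status part-time ✓ (not excluded); service 692 days < 2 years (≈730 days) ✗ → not eligible.
Stock Purchase Plan — status part-time ✓; service 692 days ≥ 60 days ✓; site Leeds ✗ (not Calgary, Richmond, or Tampa) → not eligible.
Meal Allowance — status part-time ✗ (requires temporary) → not eligible.
Equipment Allowance — service 692 days < 2 years (≈730 days) ✗ → not eligible.
Volunteer Time Off — service 692 days ≥ 60 days ✓; dept Logistics ✓; grade G5 ≥ G5 ✓; site Leeds ✗ (not Spokane, Denver, or Dayton) → not eligible.
Floating Holidays — status part-time ✓ (not excluded); service 692 days ≥ 45 days ✓; site Leeds ✓; grade G5 ≥ G4 ✓ → eligible.

Floating Holidays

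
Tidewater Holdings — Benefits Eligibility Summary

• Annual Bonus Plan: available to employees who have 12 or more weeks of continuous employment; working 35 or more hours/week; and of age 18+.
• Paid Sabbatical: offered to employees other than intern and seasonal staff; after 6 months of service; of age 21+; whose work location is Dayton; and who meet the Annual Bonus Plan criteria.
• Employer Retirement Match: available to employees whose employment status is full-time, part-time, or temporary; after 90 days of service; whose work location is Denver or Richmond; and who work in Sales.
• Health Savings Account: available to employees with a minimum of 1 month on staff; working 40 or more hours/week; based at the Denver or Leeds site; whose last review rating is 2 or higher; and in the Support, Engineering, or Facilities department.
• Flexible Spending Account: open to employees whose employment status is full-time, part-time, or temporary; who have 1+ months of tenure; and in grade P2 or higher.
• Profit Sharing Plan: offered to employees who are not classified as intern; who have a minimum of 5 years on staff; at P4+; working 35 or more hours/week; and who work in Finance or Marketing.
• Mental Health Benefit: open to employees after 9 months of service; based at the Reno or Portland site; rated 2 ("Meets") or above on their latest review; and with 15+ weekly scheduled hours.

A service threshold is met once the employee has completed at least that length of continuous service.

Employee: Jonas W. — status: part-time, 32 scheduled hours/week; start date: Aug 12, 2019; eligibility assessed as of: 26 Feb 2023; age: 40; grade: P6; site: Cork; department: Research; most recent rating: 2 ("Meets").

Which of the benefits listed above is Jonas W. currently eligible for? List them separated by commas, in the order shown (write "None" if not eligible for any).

Flexible Spending Account

Service from Aug 12, 2019 to 26 Feb 2023: 1294 days.
Annual Bonus Plan — service 1294 days ≥ 12 weeks (≈84 days) ✓; 32 hrs/wk < 35 ✗ → not eligible.
Paid Sabbatical — status part-time ✓ (not excluded); service 1294 days ≥ 6 months (≈180 days) ✓; age 40 ≥ 21 ✓; site Cork ✗ (not Dayton) → not eligible.
Employer Retirement Match — status part-time ✓; service 1294 days ≥ 90 days ✓; site Cork ✗ (not Denver or Richmond) → not eligible.
Health Savings Account — service 1294 days ≥ 1 month (≈30 days) ✓; 32 hrs/wk < 40 ✗ → not eligible.
Flexible Spending Account — status part-time ✓; service 1294 days ≥ 1 month (≈30 days) ✓; grade P6 ≥ P2 ✓ → eligible.
Profit Sharing Plan — status part-time ✓ (not excluded); service 1294 days < 5 years (≈1825 days) ✗ → not eligible.
Mental Health Benefit — service 1294 days ≥ 9 months (≈270 days) ✓; site Cork ✗ (not Reno or Portland) → not eligible.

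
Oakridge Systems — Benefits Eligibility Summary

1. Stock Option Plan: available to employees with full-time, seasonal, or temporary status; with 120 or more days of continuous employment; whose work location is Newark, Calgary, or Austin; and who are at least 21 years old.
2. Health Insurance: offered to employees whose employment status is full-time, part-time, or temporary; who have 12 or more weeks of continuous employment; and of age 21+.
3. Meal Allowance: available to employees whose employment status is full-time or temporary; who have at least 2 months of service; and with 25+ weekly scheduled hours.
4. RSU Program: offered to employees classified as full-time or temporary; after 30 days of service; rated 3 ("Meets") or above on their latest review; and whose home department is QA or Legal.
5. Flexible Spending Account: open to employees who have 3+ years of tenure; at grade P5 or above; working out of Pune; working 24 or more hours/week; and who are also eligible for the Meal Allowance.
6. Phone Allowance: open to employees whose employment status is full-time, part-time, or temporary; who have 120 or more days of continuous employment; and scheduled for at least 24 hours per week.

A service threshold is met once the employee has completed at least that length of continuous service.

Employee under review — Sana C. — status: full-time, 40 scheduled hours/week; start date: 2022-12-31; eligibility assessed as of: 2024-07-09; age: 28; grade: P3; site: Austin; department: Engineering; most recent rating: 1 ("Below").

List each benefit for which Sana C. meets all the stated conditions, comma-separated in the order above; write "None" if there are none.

Service from 2022-12-31 to 2024-07-09: 556 days.
Stock Option Plan — status full-time ✓; service 556 days ≥ 120 days ✓; site Austin ✓; age 28 ≥ 21 ✓ → eligible.
Health Insurance — status full-time ✓; service 556 days ≥ 12 weeks (≈84 days) ✓; age 28 ≥ 21 ✓ → eligible.
Meal Allowance — status full-time ✓; service 556 days ≥ 2 months (≈60 days) ✓; 40 hrs/wk ≥ 25 ✓ → eligible.
RSU Program — status full-time ✓; service 556 days ≥ 30 days ✓; rating 1 < 3 ✗ → not eligible.
Flexible Spending Account — service 556 days < 3 years (≈1095 days) ✗ → not eligible.
Phone Allowance — status full-time ✓; service 556 days ≥ 120 days ✓; 40 hrs/wk ≥ 24 ✓ → eligible.

Stock Option Plan, Health Insurance, Meal Allowance, Phone Allowance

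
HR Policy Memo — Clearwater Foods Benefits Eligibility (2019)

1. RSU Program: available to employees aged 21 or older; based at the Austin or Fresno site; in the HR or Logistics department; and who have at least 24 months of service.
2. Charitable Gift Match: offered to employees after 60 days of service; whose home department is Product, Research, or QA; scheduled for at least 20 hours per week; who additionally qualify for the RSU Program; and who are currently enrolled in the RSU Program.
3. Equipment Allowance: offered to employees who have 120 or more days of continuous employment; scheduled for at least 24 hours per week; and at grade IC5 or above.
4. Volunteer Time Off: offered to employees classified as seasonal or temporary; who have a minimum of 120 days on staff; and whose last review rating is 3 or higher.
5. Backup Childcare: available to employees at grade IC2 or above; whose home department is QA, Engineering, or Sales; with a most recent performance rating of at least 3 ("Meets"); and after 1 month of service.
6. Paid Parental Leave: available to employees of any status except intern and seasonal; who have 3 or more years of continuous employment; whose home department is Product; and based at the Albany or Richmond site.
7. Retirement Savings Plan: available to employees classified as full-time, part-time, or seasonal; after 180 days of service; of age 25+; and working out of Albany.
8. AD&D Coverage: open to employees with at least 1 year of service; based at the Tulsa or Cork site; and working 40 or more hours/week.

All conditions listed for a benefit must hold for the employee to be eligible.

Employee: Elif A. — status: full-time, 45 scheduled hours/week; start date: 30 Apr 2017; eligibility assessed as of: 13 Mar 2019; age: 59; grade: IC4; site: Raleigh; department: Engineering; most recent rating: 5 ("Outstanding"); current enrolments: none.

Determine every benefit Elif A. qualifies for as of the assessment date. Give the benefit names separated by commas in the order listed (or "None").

Service from 30 Apr 2017 to 13 Mar 2019: 682 days.
RSU Program — age 59 ≥ 21 ✓; site Raleigh ✗ (not Austin or Fresno) → not eligible.
Charitable Gift Match — service 682 days ≥ 60 days ✓; dept Engineering ✗ → not eligible.
Equipment Allowance — service 682 days ≥ 120 days ✓; 45 hrs/wk ≥ 24 ✓; grade IC4 < IC5 ✗ → not eligible.
Volunteer Time Off — status full-time ✗ (requires seasonal or temporary) → not eligible.
Backup Childcare — grade IC4 ≥ IC2 ✓; dept Engineering ✓; rating 5 ≥ 3 ✓; service 682 days ≥ 1 month (≈30 days) ✓ → eligible.
Paid Parental Leave — status full-time ✓ (not excluded); service 682 days < 3 years (≈1095 days) ✗ → not eligible.
Retirement Savings Plan — status full-time ✓; service 682 days ≥ 180 days ✓; age 59 ≥ 25 ✓; site Raleigh ✗ (not Albany) → not eligible.
AD&D Coverage — service 682 days ≥ 1 year (≈365 days) ✓; site Raleigh ✗ (not Tulsa or Cork) → not eligible.

Backup Childcare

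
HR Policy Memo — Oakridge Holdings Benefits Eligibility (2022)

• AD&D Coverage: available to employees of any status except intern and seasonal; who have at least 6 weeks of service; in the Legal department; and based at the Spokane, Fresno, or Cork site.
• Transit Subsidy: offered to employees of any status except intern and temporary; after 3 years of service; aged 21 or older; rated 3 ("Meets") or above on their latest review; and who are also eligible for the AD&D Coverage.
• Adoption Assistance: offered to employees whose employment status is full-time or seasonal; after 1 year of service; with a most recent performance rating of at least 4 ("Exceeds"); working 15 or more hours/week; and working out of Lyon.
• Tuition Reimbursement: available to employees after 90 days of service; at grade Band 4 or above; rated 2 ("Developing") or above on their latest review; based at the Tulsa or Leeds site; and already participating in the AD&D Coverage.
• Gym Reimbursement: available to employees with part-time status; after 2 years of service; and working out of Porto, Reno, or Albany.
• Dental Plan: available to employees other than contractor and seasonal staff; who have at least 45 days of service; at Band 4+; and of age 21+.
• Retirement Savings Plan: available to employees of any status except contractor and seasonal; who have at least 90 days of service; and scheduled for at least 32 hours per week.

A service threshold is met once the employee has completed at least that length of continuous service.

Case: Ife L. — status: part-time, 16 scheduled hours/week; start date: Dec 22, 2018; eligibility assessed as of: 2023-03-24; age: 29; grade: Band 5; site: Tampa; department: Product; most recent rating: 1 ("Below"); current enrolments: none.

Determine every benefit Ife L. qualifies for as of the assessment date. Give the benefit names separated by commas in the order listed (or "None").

Dental Plan

Service from Dec 22, 2018 to 2023-03-24: 1553 days.
AD&D Coverage — status part-time ✓ (not excluded); service 1553 days ≥ 6 weeks (≈42 days) ✓; dept Product ✗ → not eligible.
Transit Subsidy — status part-time ✓ (not excluded); service 1553 days ≥ 3 years (≈1095 days) ✓; age 29 ≥ 21 ✓; rating 1 < 3 ✗ → not eligible.
Adoption Assistance — status part-time ✗ (requires full-time or seasonal) → not eligible.
Tuition Reimbursement — service 1553 days ≥ 90 days ✓; grade Band 5 ≥ Band 4 ✓; rating 1 < 2 ✗ → not eligible.
Gym Reimbursement — status part-time ✓; service 1553 days ≥ 2 years (≈730 days) ✓; site Tampa ✗ (not Porto, Reno, or Albany) → not eligible.
Dental Plan — status part-time ✓ (not excluded); service 1553 days ≥ 45 days ✓; grade Band 5 ≥ Band 4 ✓; age 29 ≥ 21 ✓ → eligible.
Retirement Savings Plan — status part-time ✓ (not excluded); service 1553 days ≥ 90 days ✓; 16 hrs/wk < 32 ✗ → not eligible.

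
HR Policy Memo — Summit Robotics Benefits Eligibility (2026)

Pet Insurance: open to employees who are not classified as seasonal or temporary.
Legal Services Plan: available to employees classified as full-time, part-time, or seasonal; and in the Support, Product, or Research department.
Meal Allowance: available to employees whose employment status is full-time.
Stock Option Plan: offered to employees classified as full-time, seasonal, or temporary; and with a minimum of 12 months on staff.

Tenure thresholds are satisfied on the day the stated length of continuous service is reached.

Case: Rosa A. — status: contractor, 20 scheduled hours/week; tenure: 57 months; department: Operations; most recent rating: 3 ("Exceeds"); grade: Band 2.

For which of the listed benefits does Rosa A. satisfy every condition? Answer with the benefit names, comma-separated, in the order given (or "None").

Pet Insurance

Pet Insurance — status contractor ✓ (not excluded) → eligible.
Legal Services Plan — status contractor ✗ (requires full-time, part-time, or seasonal) → not eligible.
Meal Allowance — status contractor ✗ (requires full-time) → not eligible.
Stock Option Plan — status contractor ✗ (requires full-time, seasonal, or temporary) → not eligible.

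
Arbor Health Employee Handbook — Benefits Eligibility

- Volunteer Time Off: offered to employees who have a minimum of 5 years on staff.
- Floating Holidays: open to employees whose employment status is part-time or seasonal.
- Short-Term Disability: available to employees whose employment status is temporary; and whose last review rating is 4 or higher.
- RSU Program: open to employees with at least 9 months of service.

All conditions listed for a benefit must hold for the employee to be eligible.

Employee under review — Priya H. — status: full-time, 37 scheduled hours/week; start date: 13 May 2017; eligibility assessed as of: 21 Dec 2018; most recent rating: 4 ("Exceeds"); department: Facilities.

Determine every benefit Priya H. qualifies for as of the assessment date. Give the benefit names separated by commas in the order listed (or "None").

RSU Program

Service from 13 May 2017 to 21 Dec 2018: 587 days.
Volunteer Time Off — service 587 days < 5 years (≈1825 days) ✗ → not eligible.
Floating Holidays — status full-time ✗ (requires part-time or seasonal) → not eligible.
Short-Term Disability — status full-time ✗ (requires temporary) → not eligible.
RSU Program — service 587 days ≥ 9 months (≈270 days) ✓ → eligible.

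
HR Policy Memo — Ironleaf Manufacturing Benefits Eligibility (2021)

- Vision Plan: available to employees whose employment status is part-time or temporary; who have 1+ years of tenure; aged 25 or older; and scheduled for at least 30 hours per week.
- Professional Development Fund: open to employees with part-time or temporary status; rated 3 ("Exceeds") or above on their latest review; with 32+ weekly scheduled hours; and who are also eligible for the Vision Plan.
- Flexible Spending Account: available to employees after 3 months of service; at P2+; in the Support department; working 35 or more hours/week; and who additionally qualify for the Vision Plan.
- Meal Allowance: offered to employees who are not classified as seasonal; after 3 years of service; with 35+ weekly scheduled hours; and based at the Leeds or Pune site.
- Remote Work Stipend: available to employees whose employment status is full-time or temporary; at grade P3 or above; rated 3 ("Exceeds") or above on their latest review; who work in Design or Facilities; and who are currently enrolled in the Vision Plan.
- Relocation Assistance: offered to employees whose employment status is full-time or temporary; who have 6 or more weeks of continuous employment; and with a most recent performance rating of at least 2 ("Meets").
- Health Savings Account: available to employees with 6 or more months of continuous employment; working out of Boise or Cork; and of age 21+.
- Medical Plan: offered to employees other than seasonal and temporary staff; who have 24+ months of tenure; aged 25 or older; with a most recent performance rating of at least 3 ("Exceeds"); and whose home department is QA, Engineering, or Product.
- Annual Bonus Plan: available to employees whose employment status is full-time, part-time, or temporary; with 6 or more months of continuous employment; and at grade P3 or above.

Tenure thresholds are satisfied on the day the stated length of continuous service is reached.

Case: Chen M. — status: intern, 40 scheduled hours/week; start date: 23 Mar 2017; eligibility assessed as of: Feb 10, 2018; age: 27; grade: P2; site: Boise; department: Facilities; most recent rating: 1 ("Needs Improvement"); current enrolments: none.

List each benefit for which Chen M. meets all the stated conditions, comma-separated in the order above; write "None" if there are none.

Health Savings Account

Service from 23 Mar 2017 to Feb 10, 2018: 324 days.
Vision Plan — status intern ✗ (requires part-time or temporary) → not eligible.
Professional Development Fund — status intern ✗ (requires part-time or temporary) → not eligible.
Flexible Spending Account — service 324 days ≥ 3 months (≈90 days) ✓; grade P2 ≥ P2 ✓; dept Facilities ✗ → not eligible.
Meal Allowance — status intern ✓ (not excluded); service 324 days < 3 years (≈1095 days) ✗ → not eligible.
Remote Work Stipend — status intern ✗ (requires full-time or temporary) → not eligible.
Relocation Assistance — status intern ✗ (requires full-time or temporary) → not eligible.
Health Savings Account — service 324 days ≥ 6 months (≈180 days) ✓; site Boise ✓; age 27 ≥ 21 ✓ → eligible.
Medical Plan — status intern ✓ (not excluded); service 324 days < 24 months (≈720 days) ✗ → not eligible.
Annual Bonus Plan — status intern ✗ (requires full-time, part-time, or temporary) → not eligible.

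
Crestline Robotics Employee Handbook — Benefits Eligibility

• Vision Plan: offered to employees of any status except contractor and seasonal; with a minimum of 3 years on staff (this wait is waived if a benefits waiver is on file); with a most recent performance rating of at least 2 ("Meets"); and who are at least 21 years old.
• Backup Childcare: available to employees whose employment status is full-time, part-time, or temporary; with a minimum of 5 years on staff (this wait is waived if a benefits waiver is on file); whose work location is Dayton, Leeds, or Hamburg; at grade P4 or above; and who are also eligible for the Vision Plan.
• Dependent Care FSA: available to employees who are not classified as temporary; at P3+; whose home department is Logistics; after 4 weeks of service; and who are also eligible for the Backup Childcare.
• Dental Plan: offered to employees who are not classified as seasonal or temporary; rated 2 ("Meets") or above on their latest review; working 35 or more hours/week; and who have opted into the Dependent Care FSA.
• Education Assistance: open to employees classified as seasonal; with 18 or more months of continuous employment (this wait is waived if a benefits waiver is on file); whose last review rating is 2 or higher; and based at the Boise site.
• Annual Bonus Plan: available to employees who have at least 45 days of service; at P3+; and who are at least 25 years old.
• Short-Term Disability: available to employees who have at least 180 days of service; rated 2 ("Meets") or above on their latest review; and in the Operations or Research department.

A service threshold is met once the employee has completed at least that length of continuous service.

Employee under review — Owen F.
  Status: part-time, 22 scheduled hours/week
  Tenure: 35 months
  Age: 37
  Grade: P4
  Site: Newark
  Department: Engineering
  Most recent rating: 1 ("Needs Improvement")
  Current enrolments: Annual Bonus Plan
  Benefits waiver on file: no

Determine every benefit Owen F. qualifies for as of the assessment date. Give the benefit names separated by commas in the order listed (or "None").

Annual Bonus Plan

Vision Plan — status part-time ✓ (not excluded); no waiver, service 35 months < 3 years (≈1095 days) ✗ → not eligible.
Backup Childcare — status part-time ✓; no waiver, service 35 months < 5 years (≈1825 days) ✗ → not eligible.
Dependent Care FSA — status part-time ✓ (not excluded); grade P4 ≥ P3 ✓; dept Engineering ✗ → not eligible.
Dental Plan — status part-time ✓ (not excluded); rating 1 < 2 ✗ → not eligible.
Education Assistance — status part-time ✗ (requires seasonal) → not eligible.
Annual Bonus Plan — service 35 months ≥ 45 days ✓; grade P4 ≥ P3 ✓; age 37 ≥ 25 ✓ → eligible.
Short-Term Disability — service 35 months ≥ 180 days ✓; rating 1 < 2 ✗ → not eligible.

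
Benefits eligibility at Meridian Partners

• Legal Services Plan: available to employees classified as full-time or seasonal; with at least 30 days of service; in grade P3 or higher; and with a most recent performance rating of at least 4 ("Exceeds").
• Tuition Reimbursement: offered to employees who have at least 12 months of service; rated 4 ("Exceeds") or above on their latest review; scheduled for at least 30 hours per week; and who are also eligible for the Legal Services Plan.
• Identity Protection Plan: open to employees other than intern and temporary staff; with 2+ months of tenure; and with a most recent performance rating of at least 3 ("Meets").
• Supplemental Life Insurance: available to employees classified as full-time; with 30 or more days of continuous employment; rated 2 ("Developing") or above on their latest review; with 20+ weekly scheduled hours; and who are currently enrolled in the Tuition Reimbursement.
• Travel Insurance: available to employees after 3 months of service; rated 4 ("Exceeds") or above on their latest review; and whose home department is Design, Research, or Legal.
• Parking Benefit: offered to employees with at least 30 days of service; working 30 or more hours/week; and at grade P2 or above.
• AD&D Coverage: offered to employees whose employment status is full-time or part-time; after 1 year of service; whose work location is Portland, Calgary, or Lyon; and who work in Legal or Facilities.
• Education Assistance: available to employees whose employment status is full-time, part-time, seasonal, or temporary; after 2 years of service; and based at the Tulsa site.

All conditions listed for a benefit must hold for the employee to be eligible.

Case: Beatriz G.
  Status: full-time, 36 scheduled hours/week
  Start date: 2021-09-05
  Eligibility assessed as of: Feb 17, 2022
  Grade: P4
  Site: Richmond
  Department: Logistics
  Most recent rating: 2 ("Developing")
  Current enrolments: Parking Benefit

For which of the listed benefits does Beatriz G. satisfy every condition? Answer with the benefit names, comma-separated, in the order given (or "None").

Parking Benefit

Service from 2021-09-05 to Feb 17, 2022: 165 days.
Legal Services Plan — status full-time ✓; service 165 days ≥ 30 days ✓; grade P4 ≥ P3 ✓; rating 2 < 4 ✗ → not eligible.
Tuition Reimbursement — service 165 days < 12 months (≈360 days) ✗ → not eligible.
Identity Protection Plan — status full-time ✓ (not excluded); service 165 days ≥ 2 months (≈60 days) ✓; rating 2 < 3 ✗ → not eligible.
Supplemental Life Insurance — status full-time ✓; service 165 days ≥ 30 days ✓; rating 2 ≥ 2 ✓; 36 hrs/wk ≥ 20 ✓; not enrolled in Tuition Reimbursement ✗ → not eligible.
Travel Insurance — service 165 days ≥ 3 months (≈90 days) ✓; rating 2 < 4 ✗ → not eligible.
Parking Benefit — service 165 days ≥ 30 days ✓; 36 hrs/wk ≥ 30 ✓; grade P4 ≥ P2 ✓ → eligible.
AD&D Coverage — status full-time ✓; service 165 days < 1 year (≈365 days) ✗ → not eligible.
Education Assistance — status full-time ✓; service 165 days < 2 years (≈730 days) ✗ → not eligible.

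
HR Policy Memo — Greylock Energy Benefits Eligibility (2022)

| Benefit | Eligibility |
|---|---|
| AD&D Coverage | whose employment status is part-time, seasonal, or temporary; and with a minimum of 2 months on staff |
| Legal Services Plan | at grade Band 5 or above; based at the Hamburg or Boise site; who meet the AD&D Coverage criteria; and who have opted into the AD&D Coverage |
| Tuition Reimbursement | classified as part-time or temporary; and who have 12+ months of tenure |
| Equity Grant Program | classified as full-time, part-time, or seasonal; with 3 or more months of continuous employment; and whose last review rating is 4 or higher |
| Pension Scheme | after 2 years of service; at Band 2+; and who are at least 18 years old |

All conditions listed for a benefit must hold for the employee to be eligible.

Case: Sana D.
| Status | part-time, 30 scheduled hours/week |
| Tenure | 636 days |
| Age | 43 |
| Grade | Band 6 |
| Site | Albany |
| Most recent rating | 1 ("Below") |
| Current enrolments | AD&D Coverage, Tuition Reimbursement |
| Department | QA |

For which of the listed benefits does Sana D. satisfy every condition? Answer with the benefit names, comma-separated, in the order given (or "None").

AD&D Coverage, Tuition Reimbursement

AD&D Coverage — status part-time ✓; service 636 days ≥ 2 months (≈60 days) ✓ → eligible.
Legal Services Plan — grade Band 6 ≥ Band 5 ✓; site Albany ✗ (not Hamburg or Boise) → not eligible.
Tuition Reimbursement — status part-time ✓; service 636 days ≥ 12 months (≈360 days) ✓ → eligible.
Equity Grant Program — status part-time ✓; service 636 days ≥ 3 months (≈90 days) ✓; rating 1 < 4 ✗ → not eligible.
Pension Scheme — service 636 days < 2 years (≈730 days) ✗ → not eligible.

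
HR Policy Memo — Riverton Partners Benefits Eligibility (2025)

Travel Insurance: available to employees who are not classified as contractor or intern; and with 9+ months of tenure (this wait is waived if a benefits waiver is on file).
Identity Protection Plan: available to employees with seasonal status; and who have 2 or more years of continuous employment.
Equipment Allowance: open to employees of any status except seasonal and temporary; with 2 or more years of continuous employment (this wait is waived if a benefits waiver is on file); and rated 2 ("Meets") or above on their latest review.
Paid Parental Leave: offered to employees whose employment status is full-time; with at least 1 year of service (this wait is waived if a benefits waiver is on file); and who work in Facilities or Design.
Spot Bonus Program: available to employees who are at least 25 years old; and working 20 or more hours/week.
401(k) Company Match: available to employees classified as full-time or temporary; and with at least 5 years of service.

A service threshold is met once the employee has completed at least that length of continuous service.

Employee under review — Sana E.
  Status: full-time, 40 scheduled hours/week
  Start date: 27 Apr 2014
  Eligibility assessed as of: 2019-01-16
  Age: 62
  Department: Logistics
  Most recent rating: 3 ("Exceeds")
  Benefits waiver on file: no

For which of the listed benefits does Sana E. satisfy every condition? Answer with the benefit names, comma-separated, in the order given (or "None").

Service from 27 Apr 2014 to 2019-01-16: 1725 days.
Travel Insurance — status full-time ✓ (not excluded); no waiver, service 1725 days ≥ 9 months (≈270 days) ✓ → eligible.
Identity Protection Plan — status full-time ✗ (requires seasonal) → not eligible.
Equipment Allowance — status full-time ✓ (not excluded); no waiver, service 1725 days ≥ 2 years (≈730 days) ✓; rating 3 ≥ 2 ✓ → eligible.
Paid Parental Leave — status full-time ✓; no waiver, service 1725 days ≥ 1 year (≈365 days) ✓; dept Logistics ✗ → not eligible.
Spot Bonus Program — age 62 ≥ 25 ✓; 40 hrs/wk ≥ 20 ✓ → eligible.
401(k) Company Match — status full-time ✓; service 1725 days < 5 years (≈1825 days) ✗ → not eligible.

Travel Insurance, Equipment Allowance, Spot Bonus Program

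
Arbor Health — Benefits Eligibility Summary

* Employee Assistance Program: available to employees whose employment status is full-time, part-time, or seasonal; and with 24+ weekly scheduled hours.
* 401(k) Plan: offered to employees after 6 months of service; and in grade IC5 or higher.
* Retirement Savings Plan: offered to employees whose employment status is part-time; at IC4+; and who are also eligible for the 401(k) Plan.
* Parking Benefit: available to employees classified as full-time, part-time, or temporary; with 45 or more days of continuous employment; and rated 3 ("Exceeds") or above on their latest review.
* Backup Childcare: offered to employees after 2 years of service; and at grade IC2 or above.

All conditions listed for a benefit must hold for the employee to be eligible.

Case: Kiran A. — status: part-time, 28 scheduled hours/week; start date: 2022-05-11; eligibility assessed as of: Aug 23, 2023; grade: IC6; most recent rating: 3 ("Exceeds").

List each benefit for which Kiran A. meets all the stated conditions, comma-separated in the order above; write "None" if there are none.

Service from 2022-05-11 to Aug 23, 2023: 469 days.
Employee Assistance Program — status part-time ✓; 28 hrs/wk ≥ 24 ✓ → eligible.
401(k) Plan — service 469 days ≥ 6 months (≈180 days) ✓; grade IC6 ≥ IC5 ✓ → eligible.
Retirement Savings Plan — status part-time ✓; grade IC6 ≥ IC4 ✓; eligible for 401(k) Plan ✓ → eligible.
Parking Benefit — status part-time ✓; service 469 days ≥ 45 days ✓; rating 3 ≥ 3 ✓ → eligible.
Backup Childcare — service 469 days < 2 years (≈730 days) ✗ → not eligible.

Employee Assistance Program, 401(k) Plan, Retirement Savings Plan, Parking Benefit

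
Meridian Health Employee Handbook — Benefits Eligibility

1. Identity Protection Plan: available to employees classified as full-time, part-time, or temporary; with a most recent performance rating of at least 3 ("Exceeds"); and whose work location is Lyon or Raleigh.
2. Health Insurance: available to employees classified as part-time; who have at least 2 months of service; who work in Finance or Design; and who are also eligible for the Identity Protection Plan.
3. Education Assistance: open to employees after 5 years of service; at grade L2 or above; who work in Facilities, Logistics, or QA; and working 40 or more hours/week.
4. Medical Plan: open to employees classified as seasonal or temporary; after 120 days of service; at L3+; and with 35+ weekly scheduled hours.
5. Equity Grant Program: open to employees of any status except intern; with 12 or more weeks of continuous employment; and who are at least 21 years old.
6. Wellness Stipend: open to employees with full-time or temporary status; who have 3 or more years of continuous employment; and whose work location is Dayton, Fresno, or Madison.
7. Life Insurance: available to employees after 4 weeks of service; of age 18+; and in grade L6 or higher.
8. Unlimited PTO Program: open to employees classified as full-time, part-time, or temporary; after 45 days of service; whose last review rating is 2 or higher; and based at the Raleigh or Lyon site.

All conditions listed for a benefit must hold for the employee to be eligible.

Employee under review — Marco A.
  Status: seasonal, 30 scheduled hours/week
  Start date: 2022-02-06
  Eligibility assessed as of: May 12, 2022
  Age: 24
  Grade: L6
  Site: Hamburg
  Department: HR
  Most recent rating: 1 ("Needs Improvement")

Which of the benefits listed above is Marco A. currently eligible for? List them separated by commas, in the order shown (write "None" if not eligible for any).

Equity Grant Program, Life Insurance

Service from 2022-02-06 to May 12, 2022: 95 days.
Identity Protection Plan — status seasonal ✗ (requires full-time, part-time, or temporary) → not eligible.
Health Insurance — status seasonal ✗ (requires part-time) → not eligible.
Education Assistance — service 95 days < 5 years (≈1825 days) ✗ → not eligible.
Medical Plan — status seasonal ✓; service 95 days < 120 days ✗ → not eligible.
Equity Grant Program — status seasonal ✓ (not excluded); service 95 days ≥ 12 weeks (≈84 days) ✓; age 24 ≥ 21 ✓ → eligible.
Wellness Stipend — status seasonal ✗ (requires full-time or temporary) → not eligible.
Life Insurance — service 95 days ≥ 4 weeks (≈28 days) ✓; age 24 ≥ 18 ✓; grade L6 ≥ L6 ✓ → eligible.
Unlimited PTO Program — status seasonal ✗ (requires full-time, part-time, or temporary) → not eligible.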